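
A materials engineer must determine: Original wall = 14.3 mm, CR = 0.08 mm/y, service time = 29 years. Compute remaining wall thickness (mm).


Remaining wall = original − CR × time
t = 14.3 − 0.08*29 = 14.3 − 2.32 = 11.98 mm

11.98 mm


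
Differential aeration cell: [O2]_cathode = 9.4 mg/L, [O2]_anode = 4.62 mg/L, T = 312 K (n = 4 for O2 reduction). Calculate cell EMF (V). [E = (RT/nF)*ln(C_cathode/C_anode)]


Apply the Nernst concentration-cell relation: E = (RT/nF)*ln(C_cathode/C_anode)
RT/nF = 8.314*312/(4*96485) = 0.00672117 V
ln(9.4/4.62) = 0.71031
E = 0.00672117 * 0.71031 = 0.00477 V

0.00477 V


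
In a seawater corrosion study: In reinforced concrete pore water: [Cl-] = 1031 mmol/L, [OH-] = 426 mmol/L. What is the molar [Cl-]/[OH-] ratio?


Threshold parameter = [Cl-] / [OH-] (molar basis; both in mmol/L, so units cancel)
Ratio = 1031 / 426 = 2.42

2.42


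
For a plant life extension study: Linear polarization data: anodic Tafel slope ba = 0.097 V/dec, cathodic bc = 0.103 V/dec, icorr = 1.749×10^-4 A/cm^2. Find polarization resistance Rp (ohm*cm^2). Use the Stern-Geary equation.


Apply the Stern-Geary equation: Rp = ba*bc / (2.303*icorr*(ba+bc))
ba*bc = 0.097*0.103 = 0.009991
ba+bc = 0.2; 2.303*icorr*(ba+bc) = 2.303*1.749×10^-4*0.2 = 8.055894×10^-5
Rp = 0.009991 / 8.055894×10^-5 = 124.02 ohm*cm^2

124.02 ohm*cm^2


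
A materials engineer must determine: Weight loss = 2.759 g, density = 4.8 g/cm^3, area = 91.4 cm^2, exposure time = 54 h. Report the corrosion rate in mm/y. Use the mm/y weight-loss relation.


Apply the mm/y weight-loss relation: CR = 87600 * W / (D * A * T)
Numerator: 87600 * 2.759 = 241688.4
Denominator: 4.8 * 91.4 * 54 = 23690.88
CR = 241688.4 / 23690.88 = 10.20175 mm/y

10.20175 mm/y


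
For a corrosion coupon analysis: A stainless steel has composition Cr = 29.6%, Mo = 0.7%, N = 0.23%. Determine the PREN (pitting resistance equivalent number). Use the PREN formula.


Apply the PREN formula: PREN = Cr + 3.3*Mo + 16*N
PREN = 29.6 + 3.3*0.7 + 16*0.23
PREN = 29.6 + 2.31 + 3.68 = 35.59

35.59


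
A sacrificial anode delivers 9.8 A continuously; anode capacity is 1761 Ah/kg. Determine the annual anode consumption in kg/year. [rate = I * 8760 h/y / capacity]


Annual consumption = current * hours per year / capacity
Rate = 9.8 * 8760 / 1761 = 48.7 kg/year

48.7 kg/year


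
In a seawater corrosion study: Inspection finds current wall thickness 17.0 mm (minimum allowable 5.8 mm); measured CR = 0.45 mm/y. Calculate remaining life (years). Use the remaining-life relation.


Apply the remaining-life relation: RL = (t_current − t_min) / CR
RL = (17.0 − 5.8) / 0.45 = 11.2 / 0.45 = 24.9 years

24.9 years


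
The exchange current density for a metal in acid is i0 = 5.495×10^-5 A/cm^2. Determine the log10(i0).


i0 = 5.495×10^-5 A/cm^2
log10(i0) = -4.26

-4.26


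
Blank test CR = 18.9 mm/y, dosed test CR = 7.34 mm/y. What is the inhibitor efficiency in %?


Apply the inhibitor-efficiency definition: IE = (CR_blank − CR_inh)/CR_blank × 100
IE = (18.9 − 7.34) / 18.9 × 100
IE = 11.56 / 18.9 × 100 = 61.2 %

61.2 %


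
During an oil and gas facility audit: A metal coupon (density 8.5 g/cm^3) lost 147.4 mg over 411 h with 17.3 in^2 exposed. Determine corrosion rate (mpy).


Apply the mpy weight-loss relation: CR = 534 * W / (D * A * T)
Numerator: 534 * 147.4 = 78711.6
Denominator: 8.5 * 17.3 * 411 = 60437.55
CR = 78711.6 / 60437.55 = 1.30236 mpy

1.30236 mpy


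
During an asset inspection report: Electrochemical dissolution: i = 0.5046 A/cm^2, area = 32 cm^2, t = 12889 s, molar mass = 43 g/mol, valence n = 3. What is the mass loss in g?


Apply Faraday's law: m = i*A*t*M / (n*F)
Total charge passed Q = i*A*t = 0.5046*32*12889 = 208121.2608 C
m = Q*M/(n*F) = 208121.2608*43/(3*96485) = 30.9175 g

30.9175 g


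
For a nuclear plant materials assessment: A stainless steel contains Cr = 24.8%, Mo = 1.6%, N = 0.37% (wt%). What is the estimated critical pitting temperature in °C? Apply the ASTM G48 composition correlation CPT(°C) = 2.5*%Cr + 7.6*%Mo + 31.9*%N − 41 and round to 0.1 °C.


Apply the ASTM G48 empirical CPT estimate: CPT(°C) = 2.5*%Cr + 7.6*%Mo + 31.9*%N − 41
2.5*24.8 = 62; 7.6*1.6 = 12.16; 31.9*0.37 = 11.803
CPT = 62 + 12.16 + 11.803 − 41 = 44.963 °C
Rounded to 0.1 °C: CPT ≈ 45.0 °C

45.0 °C


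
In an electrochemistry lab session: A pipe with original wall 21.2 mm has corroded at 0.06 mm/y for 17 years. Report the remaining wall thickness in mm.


Remaining wall = original − CR × time
t = 21.2 − 0.06*17 = 21.2 − 1.02 = 20.18 mm

20.18 mm


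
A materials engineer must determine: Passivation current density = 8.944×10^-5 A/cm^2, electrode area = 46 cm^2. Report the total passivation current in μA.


I = i_pass * A, then convert A → μA (×10^6)
I = 8.944×10^-5 * 46 * 10^6 = 4114.24 μA

4114.24 μA


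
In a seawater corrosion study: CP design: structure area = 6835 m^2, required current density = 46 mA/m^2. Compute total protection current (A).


I = area * current density, then convert mA → A (÷1000)
I = 6835 * 46 / 1000 = 314.41 A

314.41 A


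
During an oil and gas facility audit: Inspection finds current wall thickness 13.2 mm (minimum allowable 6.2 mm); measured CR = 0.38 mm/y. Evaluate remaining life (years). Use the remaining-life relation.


Apply the remaining-life relation: RL = (t_current − t_min) / CR
RL = (13.2 − 6.2) / 0.38 = 7.0 / 0.38 = 18.4 years

18.4 years


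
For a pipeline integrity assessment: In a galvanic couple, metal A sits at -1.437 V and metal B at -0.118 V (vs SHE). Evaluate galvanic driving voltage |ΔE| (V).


Driving voltage is the absolute potential difference.
|ΔE| = |-1.437 − (-0.118)| = 1.319 V

1.319 V


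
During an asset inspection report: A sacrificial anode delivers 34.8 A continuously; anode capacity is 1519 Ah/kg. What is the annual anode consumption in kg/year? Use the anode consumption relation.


Annual consumption = current * hours per year / capacity
Rate = 34.8 * 8760 / 1519 = 200.7 kg/year

200.7 kg/year


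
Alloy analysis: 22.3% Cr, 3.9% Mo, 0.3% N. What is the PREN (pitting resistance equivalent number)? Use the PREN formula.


Apply the PREN formula: PREN = Cr + 3.3*Mo + 16*N
PREN = 22.3 + 3.3*3.9 + 16*0.3
PREN = 22.3 + 12.87 + 4.8 = 39.97

39.97


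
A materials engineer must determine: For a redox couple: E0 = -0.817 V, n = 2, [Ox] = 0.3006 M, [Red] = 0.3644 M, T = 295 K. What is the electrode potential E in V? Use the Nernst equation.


Apply the Nernst equation: E = E0 + (RT/nF)*ln([Ox]/[Red])
Step 1: RT/nF = 8.314*295/(2*96485) = 0.0127099 V
Step 2: [Ox]/[Red] = 0.3006/0.3644 = 0.824918
Step 3: ln(0.824918) = -0.192471
Step 4: correction = 0.0127099 * -0.192471 = -0.002 V
E = -0.817 + -0.002 = -0.819 V

-0.819 V


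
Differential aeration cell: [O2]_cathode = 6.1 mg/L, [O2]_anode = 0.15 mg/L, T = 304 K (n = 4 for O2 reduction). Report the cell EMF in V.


Apply the Nernst concentration-cell relation: E = (RT/nF)*ln(C_cathode/C_anode)
RT/nF = 8.314*304/(4*96485) = 0.00654883 V
ln(6.1/0.15) = 3.70541
E = 0.00654883 * 3.70541 = 0.02427 V

0.02427 V


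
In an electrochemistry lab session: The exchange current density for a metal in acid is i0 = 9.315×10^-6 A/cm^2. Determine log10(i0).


i0 = 9.315×10^-6 A/cm^2
log10(i0) = -5.031

-5.031


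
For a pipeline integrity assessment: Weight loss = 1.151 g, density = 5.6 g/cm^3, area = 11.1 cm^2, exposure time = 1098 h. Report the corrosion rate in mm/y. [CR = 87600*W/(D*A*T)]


Apply the mm/y weight-loss relation: CR = 87600 * W / (D * A * T)
Numerator: 87600 * 1.151 = 100827.6
Denominator: 5.6 * 11.1 * 1098 = 68251.68
CR = 100827.6 / 68251.68 = 1.4773 mm/y

1.4773 mm/y


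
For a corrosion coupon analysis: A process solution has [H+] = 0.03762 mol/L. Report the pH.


pH = −log10[H+]
pH = −log10(0.03762) = 1.42

1.42


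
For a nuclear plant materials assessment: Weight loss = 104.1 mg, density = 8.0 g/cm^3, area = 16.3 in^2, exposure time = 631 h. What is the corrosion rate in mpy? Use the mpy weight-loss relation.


Apply the mpy weight-loss relation: CR = 534 * W / (D * A * T)
Numerator: 534 * 104.1 = 55589.4
Denominator: 8.0 * 16.3 * 631 = 82282.4
CR = 55589.4 / 82282.4 = 0.67559 mpy

0.67559 mpy


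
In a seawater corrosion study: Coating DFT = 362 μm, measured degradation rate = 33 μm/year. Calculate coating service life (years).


Service life = thickness / degradation rate
Life = 362 / 33 = 11.0 years

11.0 years


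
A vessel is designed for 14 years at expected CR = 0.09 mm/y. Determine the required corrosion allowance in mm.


Corrosion allowance = CR × design life
CA = 0.09 * 14 = 1.26 mm

1.26 mm


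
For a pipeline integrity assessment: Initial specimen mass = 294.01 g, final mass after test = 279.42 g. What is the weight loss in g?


Weight loss = initial − final
WL = 294.01 − 279.42 = 14.59 g

14.59 g


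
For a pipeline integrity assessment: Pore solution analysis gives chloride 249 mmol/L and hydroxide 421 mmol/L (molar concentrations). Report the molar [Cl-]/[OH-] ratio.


Threshold parameter = [Cl-] / [OH-] (molar basis; both in mmol/L, so units cancel)
Ratio = 249 / 421 = 0.59

0.59


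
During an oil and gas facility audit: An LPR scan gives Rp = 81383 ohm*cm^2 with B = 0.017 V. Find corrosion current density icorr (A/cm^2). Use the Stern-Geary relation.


Apply the Stern-Geary relation: icorr = B / Rp
icorr = 0.017 / 81383 = 2.089×10^-7 A/cm^2

2.089×10^-7 A/cm^2


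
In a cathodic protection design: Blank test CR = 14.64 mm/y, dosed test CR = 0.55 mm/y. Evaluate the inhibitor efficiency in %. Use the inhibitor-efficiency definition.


Apply the inhibitor-efficiency definition: IE = (CR_blank − CR_inh)/CR_blank × 100
IE = (14.64 − 0.55) / 14.64 × 100
IE = 14.09 / 14.64 × 100 = 96.2 %

96.2 %


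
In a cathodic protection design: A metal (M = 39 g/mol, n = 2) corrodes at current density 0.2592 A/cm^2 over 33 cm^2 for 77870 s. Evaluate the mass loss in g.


Apply Faraday's law: m = i*A*t*M / (n*F)
Total charge passed Q = i*A*t = 0.2592*33*77870 = 666068.832 C
m = Q*M/(n*F) = 666068.832*39/(2*96485) = 134.61514 g

134.61514 g


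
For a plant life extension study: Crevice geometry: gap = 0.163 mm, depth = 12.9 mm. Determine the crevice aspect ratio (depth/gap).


Aspect ratio = depth / gap
Ratio = 12.9 / 0.163 = 79.1

79.1


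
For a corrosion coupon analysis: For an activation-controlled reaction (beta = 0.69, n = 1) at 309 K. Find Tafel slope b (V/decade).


Apply the Tafel slope relation: b = 2.303*R*T/(beta*n*F)
Numerator: 2.303 * 8.314 * 309 = 5916.47
Denominator: 0.69 * 1 * 96485 = 66574.65
b = 5916.47 / 66574.65 = 0.0889 V/decade

0.0889 V/decade


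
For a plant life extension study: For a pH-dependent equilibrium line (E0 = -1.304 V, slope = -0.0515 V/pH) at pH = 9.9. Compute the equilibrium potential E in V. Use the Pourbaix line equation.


Apply the Pourbaix line equation: E = E0 + slope*pH
E = -1.304 + (-0.0515)*9.9 = -1.304 + (-0.50985) = -1.81385 V
Rounded to 3 decimal places: E = -1.814 V

-1.814 V


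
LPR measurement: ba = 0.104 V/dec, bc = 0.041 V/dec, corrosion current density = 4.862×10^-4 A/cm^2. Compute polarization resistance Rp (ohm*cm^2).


Apply the Stern-Geary equation: Rp = ba*bc / (2.303*icorr*(ba+bc))
ba*bc = 0.104*0.041 = 0.004264
ba+bc = 0.145; 2.303*icorr*(ba+bc) = 2.303*4.862×10^-4*0.145 = 1.623592×10^-4
Rp = 0.004264 / 1.623592×10^-4 = 26.3 ohm*cm^2

26.3 ohm*cm^2


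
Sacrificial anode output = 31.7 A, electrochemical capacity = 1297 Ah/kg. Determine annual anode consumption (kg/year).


Annual consumption = current * hours per year / capacity
Rate = 31.7 * 8760 / 1297 = 214.1 kg/year

214.1 kg/year


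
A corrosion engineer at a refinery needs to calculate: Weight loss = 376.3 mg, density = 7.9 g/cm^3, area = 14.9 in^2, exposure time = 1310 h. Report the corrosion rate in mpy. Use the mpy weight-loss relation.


Apply the mpy weight-loss relation: CR = 534 * W / (D * A * T)
Numerator: 534 * 376.3 = 200944.2
Denominator: 7.9 * 14.9 * 1310 = 154200.1
CR = 200944.2 / 154200.1 = 1.30314 mpy

1.30314 mpy


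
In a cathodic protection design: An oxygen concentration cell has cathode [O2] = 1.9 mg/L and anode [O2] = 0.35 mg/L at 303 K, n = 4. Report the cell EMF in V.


Apply the Nernst concentration-cell relation: E = (RT/nF)*ln(C_cathode/C_anode)
RT/nF = 8.314*303/(4*96485) = 0.00652729 V
ln(1.9/0.35) = 1.69168
E = 0.00652729 * 1.69168 = 0.01104 V

0.01104 V


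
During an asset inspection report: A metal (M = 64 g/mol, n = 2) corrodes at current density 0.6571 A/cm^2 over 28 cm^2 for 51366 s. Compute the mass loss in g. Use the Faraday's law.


Apply Faraday's law: m = i*A*t*M / (n*F)
Total charge passed Q = i*A*t = 0.6571*28*51366 = 945072.7608 C
m = Q*M/(n*F) = 945072.7608*64/(2*96485) = 313.441 g

313.441 g


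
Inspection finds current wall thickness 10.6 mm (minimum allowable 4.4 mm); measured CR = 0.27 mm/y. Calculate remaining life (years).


Apply the remaining-life relation: RL = (t_current − t_min) / CR
RL = (10.6 − 4.4) / 0.27 = 6.2 / 0.27 = 23.0 years

23.0 years


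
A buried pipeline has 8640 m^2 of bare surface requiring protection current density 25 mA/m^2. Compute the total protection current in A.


I = area * current density, then convert mA → A (÷1000)
I = 8640 * 25 / 1000 = 216.0 A

216.0 A


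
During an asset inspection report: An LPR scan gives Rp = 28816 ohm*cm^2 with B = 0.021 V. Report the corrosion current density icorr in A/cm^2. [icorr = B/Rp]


Apply the Stern-Geary relation: icorr = B / Rp
icorr = 0.021 / 28816 = 7.288×10^-7 A/cm^2

7.288×10^-7 A/cm^2


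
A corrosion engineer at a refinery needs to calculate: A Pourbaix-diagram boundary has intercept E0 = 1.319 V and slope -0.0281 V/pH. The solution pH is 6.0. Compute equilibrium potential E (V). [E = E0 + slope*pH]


Apply the Pourbaix line equation: E = E0 + slope*pH
E = 1.319 + (-0.0281)*6.0 = 1.319 + (-0.1686) = 1.1504 V
Rounded to 4 decimal places: E = 1.1504 V

1.1504 V


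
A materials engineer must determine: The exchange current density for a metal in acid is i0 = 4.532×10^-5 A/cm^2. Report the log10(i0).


i0 = 4.532×10^-5 A/cm^2
log10(i0) = -4.344

-4.344


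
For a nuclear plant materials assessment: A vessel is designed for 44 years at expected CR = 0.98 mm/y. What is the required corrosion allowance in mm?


Corrosion allowance = CR × design life
CA = 0.98 * 44 = 43.12 mm

43.12 mm


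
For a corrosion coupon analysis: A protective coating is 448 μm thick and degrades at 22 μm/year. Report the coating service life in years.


Service life = thickness / degradation rate
Life = 448 / 22 = 20.4 years

20.4 years


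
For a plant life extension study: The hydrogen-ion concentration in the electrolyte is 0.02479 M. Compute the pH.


pH = −log10[H+]
pH = −log10(0.02479) = 1.61

1.61


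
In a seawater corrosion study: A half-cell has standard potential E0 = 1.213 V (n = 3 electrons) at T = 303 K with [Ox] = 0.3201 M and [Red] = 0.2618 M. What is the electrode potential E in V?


Apply the Nernst equation: E = E0 + (RT/nF)*ln([Ox]/[Red])
Step 1: RT/nF = 8.314*303/(3*96485) = 0.00870305 V
Step 2: [Ox]/[Red] = 0.3201/0.2618 = 1.222689
Step 3: ln(1.222689) = 0.201053
Step 4: correction = 0.00870305 * 0.201053 = 0.002 V
E = 1.213 + 0.002 = 1.215 V

1.215 V


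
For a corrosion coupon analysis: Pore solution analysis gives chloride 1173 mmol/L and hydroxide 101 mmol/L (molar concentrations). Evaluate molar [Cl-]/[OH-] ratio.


Threshold parameter = [Cl-] / [OH-] (molar basis; both in mmol/L, so units cancel)
Ratio = 1173 / 101 = 11.61

11.61


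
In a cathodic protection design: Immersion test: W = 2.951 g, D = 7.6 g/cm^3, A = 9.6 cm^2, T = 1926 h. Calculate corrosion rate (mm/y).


Apply the mm/y weight-loss relation: CR = 87600 * W / (D * A * T)
Numerator: 87600 * 2.951 = 258507.6
Denominator: 7.6 * 9.6 * 1926 = 140520.96
CR = 258507.6 / 140520.96 = 1.83964 mm/y

1.83964 mm/y


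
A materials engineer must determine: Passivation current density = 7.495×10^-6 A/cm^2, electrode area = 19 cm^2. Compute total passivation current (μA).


I = i_pass * A, then convert A → μA (×10^6)
I = 7.495×10^-6 * 19 * 10^6 = 142.41 μA

142.41 μA


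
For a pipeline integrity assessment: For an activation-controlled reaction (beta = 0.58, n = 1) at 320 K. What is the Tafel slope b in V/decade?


Apply the Tafel slope relation: b = 2.303*R*T/(beta*n*F)
Numerator: 2.303 * 8.314 * 320 = 6127.09
Denominator: 0.58 * 1 * 96485 = 55961.3
b = 6127.09 / 55961.3 = 0.1095 V/decade

0.1095 V/decade


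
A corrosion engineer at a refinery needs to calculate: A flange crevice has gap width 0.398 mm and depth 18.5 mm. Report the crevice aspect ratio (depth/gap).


Aspect ratio = depth / gap
Ratio = 18.5 / 0.398 = 46.5

46.5


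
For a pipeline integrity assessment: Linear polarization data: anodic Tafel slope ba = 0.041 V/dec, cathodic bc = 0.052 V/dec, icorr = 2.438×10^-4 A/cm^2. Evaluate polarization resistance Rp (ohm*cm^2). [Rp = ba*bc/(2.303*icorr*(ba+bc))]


Apply the Stern-Geary equation: Rp = ba*bc / (2.303*icorr*(ba+bc))
ba*bc = 0.041*0.052 = 0.002132
ba+bc = 0.093; 2.303*icorr*(ba+bc) = 2.303*2.438×10^-4*0.093 = 5.221684×10^-5
Rp = 0.002132 / 5.221684×10^-5 = 40.83 ohm*cm^2

40.83 ohm*cm^2


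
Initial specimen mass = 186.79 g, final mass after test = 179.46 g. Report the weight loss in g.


Weight loss = initial − final
WL = 186.79 − 179.46 = 7.33 g

7.33 g


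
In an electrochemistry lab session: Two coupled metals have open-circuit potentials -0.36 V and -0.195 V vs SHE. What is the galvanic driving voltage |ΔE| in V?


Driving voltage is the absolute potential difference.
|ΔE| = |-0.36 − (-0.195)| = 0.165 V

0.165 V


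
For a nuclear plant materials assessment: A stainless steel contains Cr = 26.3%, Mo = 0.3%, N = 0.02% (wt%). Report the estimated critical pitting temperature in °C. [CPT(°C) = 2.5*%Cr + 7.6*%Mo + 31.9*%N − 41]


Apply the ASTM G48 empirical CPT estimate: CPT(°C) = 2.5*%Cr + 7.6*%Mo + 31.9*%N − 41
2.5*26.3 = 65.75; 7.6*0.3 = 2.28; 31.9*0.02 = 0.638
CPT = 65.75 + 2.28 + 0.638 − 41 = 27.668 °C
Rounded to 0.1 °C: CPT ≈ 27.7 °C

27.7 °C


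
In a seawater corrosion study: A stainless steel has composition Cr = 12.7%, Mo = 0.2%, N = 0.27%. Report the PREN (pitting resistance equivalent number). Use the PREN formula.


Apply the PREN formula: PREN = Cr + 3.3*Mo + 16*N
PREN = 12.7 + 3.3*0.2 + 16*0.27
PREN = 12.7 + 0.66 + 4.32 = 17.68

17.68


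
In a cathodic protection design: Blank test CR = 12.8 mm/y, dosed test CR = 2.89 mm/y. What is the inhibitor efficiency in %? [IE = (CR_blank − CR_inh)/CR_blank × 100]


Apply the inhibitor-efficiency definition: IE = (CR_blank − CR_inh)/CR_blank × 100
IE = (12.8 − 2.89) / 12.8 × 100
IE = 9.91 / 12.8 × 100 = 77.4 %

77.4 %


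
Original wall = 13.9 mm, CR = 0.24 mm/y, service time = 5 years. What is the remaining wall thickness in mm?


Remaining wall = original − CR × time
t = 13.9 − 0.24*5 = 13.9 − 1.2 = 12.7 mm

12.7 mm


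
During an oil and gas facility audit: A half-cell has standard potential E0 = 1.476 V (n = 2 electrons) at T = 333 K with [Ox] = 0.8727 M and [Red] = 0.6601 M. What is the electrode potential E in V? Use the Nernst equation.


Apply the Nernst equation: E = E0 + (RT/nF)*ln([Ox]/[Red])
Step 1: RT/nF = 8.314*333/(2*96485) = 0.01434711 V
Step 2: [Ox]/[Red] = 0.8727/0.6601 = 1.322072
Step 3: ln(1.322072) = 0.2792
Step 4: correction = 0.01434711 * 0.2792 = 0.004 V
E = 1.476 + 0.004 = 1.48 V

1.48 V


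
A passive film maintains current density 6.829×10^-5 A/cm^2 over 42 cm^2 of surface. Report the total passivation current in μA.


I = i_pass * A, then convert A → μA (×10^6)
I = 6.829×10^-5 * 42 * 10^6 = 2868.18 μA

2868.18 μA


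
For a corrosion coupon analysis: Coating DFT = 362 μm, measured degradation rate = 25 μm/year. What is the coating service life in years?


Service life = thickness / degradation rate
Life = 362 / 25 = 14.5 years

14.5 years


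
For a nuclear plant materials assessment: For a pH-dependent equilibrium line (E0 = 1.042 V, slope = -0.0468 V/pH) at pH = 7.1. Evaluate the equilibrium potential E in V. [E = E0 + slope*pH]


Apply the Pourbaix line equation: E = E0 + slope*pH
E = 1.042 + (-0.0468)*7.1 = 1.042 + (-0.33228) = 0.70972 V
Rounded to 3 decimal places: E = 0.710 V

0.710 V


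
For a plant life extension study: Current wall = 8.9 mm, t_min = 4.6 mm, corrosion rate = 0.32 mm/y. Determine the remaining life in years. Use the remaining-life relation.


Apply the remaining-life relation: RL = (t_current − t_min) / CR
RL = (8.9 − 4.6) / 0.32 = 4.3 / 0.32 = 13.4 years

13.4 years


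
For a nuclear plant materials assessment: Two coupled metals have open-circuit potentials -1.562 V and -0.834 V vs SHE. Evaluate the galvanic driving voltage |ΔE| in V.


Driving voltage is the absolute potential difference.
|ΔE| = |-1.562 − (-0.834)| = 0.728 V

0.728 V


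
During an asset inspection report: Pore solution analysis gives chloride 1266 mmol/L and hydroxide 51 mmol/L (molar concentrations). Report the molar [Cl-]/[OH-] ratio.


Threshold parameter = [Cl-] / [OH-] (molar basis; both in mmol/L, so units cancel)
Ratio = 1266 / 51 = 24.82

24.82


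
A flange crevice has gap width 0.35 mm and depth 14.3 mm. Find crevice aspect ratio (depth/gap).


Aspect ratio = depth / gap
Ratio = 14.3 / 0.35 = 40.9

40.9


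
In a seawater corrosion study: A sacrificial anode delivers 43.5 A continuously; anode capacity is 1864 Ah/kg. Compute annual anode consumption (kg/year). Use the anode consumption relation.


Annual consumption = current * hours per year / capacity
Rate = 43.5 * 8760 / 1864 = 204.4 kg/year

204.4 kg/year


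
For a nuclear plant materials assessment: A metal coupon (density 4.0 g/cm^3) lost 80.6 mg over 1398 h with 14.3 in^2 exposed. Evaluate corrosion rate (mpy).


Apply the mpy weight-loss relation: CR = 534 * W / (D * A * T)
Numerator: 534 * 80.6 = 43040.4
Denominator: 4.0 * 14.3 * 1398 = 79965.6
CR = 43040.4 / 79965.6 = 0.5382 mpy

0.5382 mpy


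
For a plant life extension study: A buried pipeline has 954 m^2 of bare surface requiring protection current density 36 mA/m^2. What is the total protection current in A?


I = area * current density, then convert mA → A (÷1000)
I = 954 * 36 / 1000 = 34.34 A

34.34 A


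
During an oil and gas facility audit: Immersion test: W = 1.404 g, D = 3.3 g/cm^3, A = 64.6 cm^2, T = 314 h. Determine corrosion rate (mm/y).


Apply the mm/y weight-loss relation: CR = 87600 * W / (D * A * T)
Numerator: 87600 * 1.404 = 122990.4
Denominator: 3.3 * 64.6 * 314 = 66938.52
CR = 122990.4 / 66938.52 = 1.8374 mm/y

1.8374 mm/y


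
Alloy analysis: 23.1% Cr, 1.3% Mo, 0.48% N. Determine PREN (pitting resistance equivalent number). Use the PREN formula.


Apply the PREN formula: PREN = Cr + 3.3*Mo + 16*N
PREN = 23.1 + 3.3*1.3 + 16*0.48
PREN = 23.1 + 4.29 + 7.68 = 35.07

35.07


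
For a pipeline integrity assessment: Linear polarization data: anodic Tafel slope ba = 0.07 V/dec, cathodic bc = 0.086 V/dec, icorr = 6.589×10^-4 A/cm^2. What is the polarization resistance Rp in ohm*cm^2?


Apply the Stern-Geary equation: Rp = ba*bc / (2.303*icorr*(ba+bc))
ba*bc = 0.07*0.086 = 0.00602
ba+bc = 0.156; 2.303*icorr*(ba+bc) = 2.303*6.589×10^-4*0.156 = 2.3672169×10^-4
Rp = 0.00602 / 2.3672169×10^-4 = 25.4 ohm*cm^2

25.4 ohm*cm^2


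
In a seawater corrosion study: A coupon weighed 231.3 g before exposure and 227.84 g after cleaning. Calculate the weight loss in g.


Weight loss = initial − final
WL = 231.3 − 227.84 = 3.46 g

3.46 g


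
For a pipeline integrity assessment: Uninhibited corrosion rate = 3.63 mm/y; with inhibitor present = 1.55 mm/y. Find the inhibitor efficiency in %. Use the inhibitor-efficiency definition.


Apply the inhibitor-efficiency definition: IE = (CR_blank − CR_inh)/CR_blank × 100
IE = (3.63 − 1.55) / 3.63 × 100
IE = 2.08 / 3.63 × 100 = 57.3 %

57.3 %


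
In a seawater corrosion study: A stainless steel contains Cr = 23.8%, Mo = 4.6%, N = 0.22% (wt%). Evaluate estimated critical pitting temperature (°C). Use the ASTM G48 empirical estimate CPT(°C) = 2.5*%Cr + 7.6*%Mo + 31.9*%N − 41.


Apply the ASTM G48 empirical CPT estimate: CPT(°C) = 2.5*%Cr + 7.6*%Mo + 31.9*%N − 41
2.5*23.8 = 59.5; 7.6*4.6 = 34.96; 31.9*0.22 = 7.018
CPT = 59.5 + 34.96 + 7.018 − 41 = 60.478 °C
Rounded to 0.1 °C: CPT ≈ 60.5 °C

60.5 °C


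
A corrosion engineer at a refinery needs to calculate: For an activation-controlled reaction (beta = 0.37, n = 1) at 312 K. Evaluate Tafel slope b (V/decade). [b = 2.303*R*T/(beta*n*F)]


Apply the Tafel slope relation: b = 2.303*R*T/(beta*n*F)
Numerator: 2.303 * 8.314 * 312 = 5973.91
Denominator: 0.37 * 1 * 96485 = 35699.45
b = 5973.91 / 35699.45 = 0.1673 V/decade

0.1673 V/decade


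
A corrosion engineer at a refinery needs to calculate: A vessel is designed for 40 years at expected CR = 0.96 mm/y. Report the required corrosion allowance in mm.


Corrosion allowance = CR × design life
CA = 0.96 * 40 = 38.4 mm

38.4 mm


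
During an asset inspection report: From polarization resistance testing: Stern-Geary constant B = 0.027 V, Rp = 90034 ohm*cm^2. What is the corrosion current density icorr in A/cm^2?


Apply the Stern-Geary relation: icorr = B / Rp
icorr = 0.027 / 90034 = 2.999×10^-7 A/cm^2

2.999×10^-7 A/cm^2


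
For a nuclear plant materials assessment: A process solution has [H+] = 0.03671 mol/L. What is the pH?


pH = −log10[H+]
pH = −log10(0.03671) = 1.44

1.44


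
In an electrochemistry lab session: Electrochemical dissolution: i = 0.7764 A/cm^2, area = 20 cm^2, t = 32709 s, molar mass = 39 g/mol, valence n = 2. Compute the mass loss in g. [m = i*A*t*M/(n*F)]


Apply Faraday's law: m = i*A*t*M / (n*F)
Total charge passed Q = i*A*t = 0.7764*20*32709 = 507905.352 C
m = Q*M/(n*F) = 507905.352*39/(2*96485) = 102.6497 g

102.6497 g


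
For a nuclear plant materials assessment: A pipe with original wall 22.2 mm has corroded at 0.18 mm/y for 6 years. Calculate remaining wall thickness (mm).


Remaining wall = original − CR × time
t = 22.2 − 0.18*6 = 22.2 − 1.08 = 21.12 mm

21.12 mm


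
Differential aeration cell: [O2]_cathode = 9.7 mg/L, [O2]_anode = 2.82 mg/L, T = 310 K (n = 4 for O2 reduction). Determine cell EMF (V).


Apply the Nernst concentration-cell relation: E = (RT/nF)*ln(C_cathode/C_anode)
RT/nF = 8.314*310/(4*96485) = 0.00667808 V
ln(9.7/2.82) = 1.23539
E = 0.00667808 * 1.23539 = 0.00825 V

0.00825 V


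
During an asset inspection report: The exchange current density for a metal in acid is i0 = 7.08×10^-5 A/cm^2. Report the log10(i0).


i0 = 7.08×10^-5 A/cm^2
log10(i0) = -4.15

-4.15


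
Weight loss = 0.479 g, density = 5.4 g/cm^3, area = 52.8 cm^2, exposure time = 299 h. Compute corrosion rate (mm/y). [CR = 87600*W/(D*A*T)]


Apply the mm/y weight-loss relation: CR = 87600 * W / (D * A * T)
Numerator: 87600 * 0.479 = 41960.4
Denominator: 5.4 * 52.8 * 299 = 85250.88
CR = 41960.4 / 85250.88 = 0.4922 mm/y

0.4922 mm/y


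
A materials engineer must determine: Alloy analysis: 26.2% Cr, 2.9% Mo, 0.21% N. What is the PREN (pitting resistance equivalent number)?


Apply the PREN formula: PREN = Cr + 3.3*Mo + 16*N
PREN = 26.2 + 3.3*2.9 + 16*0.21
PREN = 26.2 + 9.57 + 3.36 = 39.13

39.13


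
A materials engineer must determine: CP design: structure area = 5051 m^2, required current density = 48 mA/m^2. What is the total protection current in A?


I = area * current density, then convert mA → A (÷1000)
I = 5051 * 48 / 1000 = 242.45 A

242.45 A


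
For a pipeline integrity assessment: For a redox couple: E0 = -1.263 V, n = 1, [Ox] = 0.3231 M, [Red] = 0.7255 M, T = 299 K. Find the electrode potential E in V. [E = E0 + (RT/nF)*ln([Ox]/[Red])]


Apply the Nernst equation: E = E0 + (RT/nF)*ln([Ox]/[Red])
Step 1: RT/nF = 8.314*299/(1*96485) = 0.02576448 V
Step 2: [Ox]/[Red] = 0.3231/0.7255 = 0.445348
Step 3: ln(0.445348) = -0.808899
Step 4: correction = 0.02576448 * -0.808899 = -0.021 V
E = -1.263 + -0.021 = -1.284 V

-1.284 V


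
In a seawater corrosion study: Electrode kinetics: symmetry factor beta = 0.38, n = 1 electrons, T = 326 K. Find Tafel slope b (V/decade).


Apply the Tafel slope relation: b = 2.303*R*T/(beta*n*F)
Numerator: 2.303 * 8.314 * 326 = 6241.97
Denominator: 0.38 * 1 * 96485 = 36664.3
b = 6241.97 / 36664.3 = 0.17 V/decade

0.17 V/decade


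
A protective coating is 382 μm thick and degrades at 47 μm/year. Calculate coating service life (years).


Service life = thickness / degradation rate
Life = 382 / 47 = 8.1 years

8.1 years


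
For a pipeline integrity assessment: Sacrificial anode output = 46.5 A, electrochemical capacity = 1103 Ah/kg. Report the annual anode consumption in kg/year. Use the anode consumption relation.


Annual consumption = current * hours per year / capacity
Rate = 46.5 * 8760 / 1103 = 369.3 kg/year

369.3 kg/year


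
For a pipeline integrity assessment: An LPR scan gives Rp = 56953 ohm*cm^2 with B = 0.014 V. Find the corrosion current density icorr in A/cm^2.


Apply the Stern-Geary relation: icorr = B / Rp
icorr = 0.014 / 56953 = 2.458×10^-7 A/cm^2

2.458×10^-7 A/cm^2


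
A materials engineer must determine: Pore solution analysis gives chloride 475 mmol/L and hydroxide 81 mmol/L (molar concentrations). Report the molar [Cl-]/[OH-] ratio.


Threshold parameter = [Cl-] / [OH-] (molar basis; both in mmol/L, so units cancel)
Ratio = 475 / 81 = 5.86

5.86


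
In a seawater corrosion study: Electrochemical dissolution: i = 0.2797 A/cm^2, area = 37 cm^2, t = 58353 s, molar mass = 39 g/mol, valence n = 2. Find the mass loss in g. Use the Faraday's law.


Apply Faraday's law: m = i*A*t*M / (n*F)
Total charge passed Q = i*A*t = 0.2797*37*58353 = 603889.3617 C
m = Q*M/(n*F) = 603889.3617*39/(2*96485) = 122.04843 g

122.04843 g


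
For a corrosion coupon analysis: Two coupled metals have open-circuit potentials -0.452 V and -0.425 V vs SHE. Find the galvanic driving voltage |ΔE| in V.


Driving voltage is the absolute potential difference.
|ΔE| = |-0.452 − (-0.425)| = 0.027 V

0.027 V


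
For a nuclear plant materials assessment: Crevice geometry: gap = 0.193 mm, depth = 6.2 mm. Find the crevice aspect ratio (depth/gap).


Aspect ratio = depth / gap
Ratio = 6.2 / 0.193 = 32.1

32.1


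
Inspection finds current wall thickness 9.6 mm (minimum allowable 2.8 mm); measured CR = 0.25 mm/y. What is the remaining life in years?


Apply the remaining-life relation: RL = (t_current − t_min) / CR
RL = (9.6 − 2.8) / 0.25 = 6.8 / 0.25 = 27.2 years

27.2 years


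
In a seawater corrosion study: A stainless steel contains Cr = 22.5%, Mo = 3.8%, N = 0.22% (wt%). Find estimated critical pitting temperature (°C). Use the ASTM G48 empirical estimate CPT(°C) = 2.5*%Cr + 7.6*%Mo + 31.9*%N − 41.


Apply the ASTM G48 empirical CPT estimate: CPT(°C) = 2.5*%Cr + 7.6*%Mo + 31.9*%N − 41
2.5*22.5 = 56.25; 7.6*3.8 = 28.88; 31.9*0.22 = 7.018
CPT = 56.25 + 28.88 + 7.018 − 41 = 51.148 °C
Rounded to 0.1 °C: CPT ≈ 51.1 °C

51.1 °C


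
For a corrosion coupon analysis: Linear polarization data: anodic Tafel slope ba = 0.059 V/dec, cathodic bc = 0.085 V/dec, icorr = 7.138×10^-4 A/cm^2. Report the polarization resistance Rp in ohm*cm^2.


Apply the Stern-Geary equation: Rp = ba*bc / (2.303*icorr*(ba+bc))
ba*bc = 0.059*0.085 = 0.005015
ba+bc = 0.144; 2.303*icorr*(ba+bc) = 2.303*7.138×10^-4*0.144 = 2.3671892×10^-4
Rp = 0.005015 / 2.3671892×10^-4 = 21.2 ohm*cm^2

21.2 ohm*cm^2


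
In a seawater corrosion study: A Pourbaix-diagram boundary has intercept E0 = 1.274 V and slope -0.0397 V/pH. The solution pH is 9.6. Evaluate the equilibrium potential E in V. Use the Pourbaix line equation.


Apply the Pourbaix line equation: E = E0 + slope*pH
E = 1.274 + (-0.0397)*9.6 = 1.274 + (-0.38112) = 0.89288 V
Rounded to 3 decimal places: E = 0.893 V

0.893 V


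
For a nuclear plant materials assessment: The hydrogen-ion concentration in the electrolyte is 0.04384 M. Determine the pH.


pH = −log10[H+]
pH = −log10(0.04384) = 1.36

1.36


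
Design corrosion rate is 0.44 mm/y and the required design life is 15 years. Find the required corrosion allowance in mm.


Corrosion allowance = CR × design life
CA = 0.44 * 15 = 6.6 mm

6.6 mm


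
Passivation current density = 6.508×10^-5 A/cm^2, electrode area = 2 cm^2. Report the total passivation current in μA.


I = i_pass * A, then convert A → μA (×10^6)
I = 6.508×10^-5 * 2 * 10^6 = 130.16 μA

130.16 μA


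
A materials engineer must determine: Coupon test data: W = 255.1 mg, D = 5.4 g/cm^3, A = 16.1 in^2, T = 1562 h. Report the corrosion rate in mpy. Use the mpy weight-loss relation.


Apply the mpy weight-loss relation: CR = 534 * W / (D * A * T)
Numerator: 534 * 255.1 = 136223.4
Denominator: 5.4 * 16.1 * 1562 = 135800.28
CR = 136223.4 / 135800.28 = 1.003 mpy

1.003 mpy


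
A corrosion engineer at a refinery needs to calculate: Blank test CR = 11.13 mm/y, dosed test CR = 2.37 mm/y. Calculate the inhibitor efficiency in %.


Apply the inhibitor-efficiency definition: IE = (CR_blank − CR_inh)/CR_blank × 100
IE = (11.13 − 2.37) / 11.13 × 100
IE = 8.76 / 11.13 × 100 = 78.7 %

78.7 %


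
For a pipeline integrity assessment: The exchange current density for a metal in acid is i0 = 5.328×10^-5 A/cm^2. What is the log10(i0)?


i0 = 5.328×10^-5 A/cm^2
log10(i0) = -4.273

-4.273


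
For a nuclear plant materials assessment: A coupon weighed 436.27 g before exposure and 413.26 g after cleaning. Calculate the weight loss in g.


Weight loss = initial − final
WL = 436.27 − 413.26 = 23.01 g

23.01 g


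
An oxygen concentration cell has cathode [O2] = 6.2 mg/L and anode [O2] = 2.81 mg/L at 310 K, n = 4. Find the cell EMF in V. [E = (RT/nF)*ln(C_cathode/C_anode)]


Apply the Nernst concentration-cell relation: E = (RT/nF)*ln(C_cathode/C_anode)
RT/nF = 8.314*310/(4*96485) = 0.00667808 V
ln(6.2/2.81) = 0.79136
E = 0.00667808 * 0.79136 = 0.00528 V

0.00528 V


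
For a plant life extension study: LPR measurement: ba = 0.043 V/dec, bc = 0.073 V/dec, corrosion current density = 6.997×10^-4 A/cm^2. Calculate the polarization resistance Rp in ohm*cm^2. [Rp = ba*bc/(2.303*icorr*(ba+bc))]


Apply the Stern-Geary equation: Rp = ba*bc / (2.303*icorr*(ba+bc))
ba*bc = 0.043*0.073 = 0.003139
ba+bc = 0.116; 2.303*icorr*(ba+bc) = 2.303*6.997×10^-4*0.116 = 1.8692346×10^-4
Rp = 0.003139 / 1.8692346×10^-4 = 16.79 ohm*cm^2

16.79 ohm*cm^2


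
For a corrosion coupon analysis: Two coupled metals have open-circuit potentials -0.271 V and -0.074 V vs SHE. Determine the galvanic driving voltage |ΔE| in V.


Driving voltage is the absolute potential difference.
|ΔE| = |-0.271 − (-0.074)| = 0.197 V

0.197 V


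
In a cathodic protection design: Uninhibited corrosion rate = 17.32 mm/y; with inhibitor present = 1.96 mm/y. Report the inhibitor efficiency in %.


Apply the inhibitor-efficiency definition: IE = (CR_blank − CR_inh)/CR_blank × 100
IE = (17.32 − 1.96) / 17.32 × 100
IE = 15.36 / 17.32 × 100 = 88.7 %

88.7 %


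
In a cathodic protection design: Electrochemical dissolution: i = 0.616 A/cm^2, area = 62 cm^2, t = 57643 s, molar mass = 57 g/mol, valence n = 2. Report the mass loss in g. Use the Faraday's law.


Apply Faraday's law: m = i*A*t*M / (n*F)
Total charge passed Q = i*A*t = 0.616*62*57643 = 2201501.456 C
m = Q*M/(n*F) = 2201501.456*57/(2*96485) = 650.285 g

650.285 g


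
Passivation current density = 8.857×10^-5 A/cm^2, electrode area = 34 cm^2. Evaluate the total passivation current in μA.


I = i_pass * A, then convert A → μA (×10^6)
I = 8.857×10^-5 * 34 * 10^6 = 3011.38 μA

3011.38 μA


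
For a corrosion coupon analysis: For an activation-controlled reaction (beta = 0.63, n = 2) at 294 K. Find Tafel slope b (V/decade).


Apply the Tafel slope relation: b = 2.303*R*T/(beta*n*F)
Numerator: 2.303 * 8.314 * 294 = 5629.26
Denominator: 0.63 * 2 * 96485 = 121571.1
b = 5629.26 / 121571.1 = 0.0463 V/decade

0.0463 V/decade


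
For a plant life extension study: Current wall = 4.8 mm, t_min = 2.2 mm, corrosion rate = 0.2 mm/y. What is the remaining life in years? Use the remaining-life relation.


Apply the remaining-life relation: RL = (t_current − t_min) / CR
RL = (4.8 − 2.2) / 0.2 = 2.6 / 0.2 = 13.0 years

13.0 years


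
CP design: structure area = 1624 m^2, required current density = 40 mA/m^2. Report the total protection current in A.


I = area * current density, then convert mA → A (÷1000)
I = 1624 * 40 / 1000 = 64.96 A

64.96 A


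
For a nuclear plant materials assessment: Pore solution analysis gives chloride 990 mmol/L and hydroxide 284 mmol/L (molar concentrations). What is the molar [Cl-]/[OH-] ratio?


Threshold parameter = [Cl-] / [OH-] (molar basis; both in mmol/L, so units cancel)
Ratio = 990 / 284 = 3.49

3.49


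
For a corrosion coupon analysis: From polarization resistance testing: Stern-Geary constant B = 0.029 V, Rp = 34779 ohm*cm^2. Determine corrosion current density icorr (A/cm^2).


Apply the Stern-Geary relation: icorr = B / Rp
icorr = 0.029 / 34779 = 8.338×10^-7 A/cm^2

8.338×10^-7 A/cm^2


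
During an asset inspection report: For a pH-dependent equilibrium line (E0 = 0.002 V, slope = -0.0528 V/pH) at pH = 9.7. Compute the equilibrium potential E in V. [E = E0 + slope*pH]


Apply the Pourbaix line equation: E = E0 + slope*pH
E = 0.002 + (-0.0528)*9.7 = 0.002 + (-0.51216) = -0.51016 V
Rounded to 3 decimal places: E = -0.510 V

-0.510 V


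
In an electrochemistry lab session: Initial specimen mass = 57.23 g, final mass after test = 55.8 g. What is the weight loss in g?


Weight loss = initial − final
WL = 57.23 − 55.8 = 1.43 g

1.43 g


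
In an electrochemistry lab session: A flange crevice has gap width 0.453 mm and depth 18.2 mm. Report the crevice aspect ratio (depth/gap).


Aspect ratio = depth / gap
Ratio = 18.2 / 0.453 = 40.2

40.2


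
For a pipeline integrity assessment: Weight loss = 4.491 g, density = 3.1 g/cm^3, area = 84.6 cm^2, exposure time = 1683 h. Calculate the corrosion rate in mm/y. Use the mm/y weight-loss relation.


Apply the mm/y weight-loss relation: CR = 87600 * W / (D * A * T)
Numerator: 87600 * 4.491 = 393411.6
Denominator: 3.1 * 84.6 * 1683 = 441383.58
CR = 393411.6 / 441383.58 = 0.891315 mm/y

0.891315 mm/y


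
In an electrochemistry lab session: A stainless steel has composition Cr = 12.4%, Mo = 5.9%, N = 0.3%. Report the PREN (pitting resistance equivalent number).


Apply the PREN formula: PREN = Cr + 3.3*Mo + 16*N
PREN = 12.4 + 3.3*5.9 + 16*0.3
PREN = 12.4 + 19.47 + 4.8 = 36.67

36.67


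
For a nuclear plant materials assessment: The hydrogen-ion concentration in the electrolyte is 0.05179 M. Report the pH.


pH = −log10[H+]
pH = −log10(0.05179) = 1.29

1.29


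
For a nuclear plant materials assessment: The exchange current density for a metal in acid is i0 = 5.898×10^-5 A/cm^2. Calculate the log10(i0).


i0 = 5.898×10^-5 A/cm^2
log10(i0) = -4.229

-4.229


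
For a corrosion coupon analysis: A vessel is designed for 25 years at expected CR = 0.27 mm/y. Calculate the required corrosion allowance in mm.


Corrosion allowance = CR × design life
CA = 0.27 * 25 = 6.75 mm

6.75 mm


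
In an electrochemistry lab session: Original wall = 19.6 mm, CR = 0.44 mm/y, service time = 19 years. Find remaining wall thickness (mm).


Remaining wall = original − CR × time
t = 19.6 − 0.44*19 = 19.6 − 8.36 = 11.24 mm

11.24 mm
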